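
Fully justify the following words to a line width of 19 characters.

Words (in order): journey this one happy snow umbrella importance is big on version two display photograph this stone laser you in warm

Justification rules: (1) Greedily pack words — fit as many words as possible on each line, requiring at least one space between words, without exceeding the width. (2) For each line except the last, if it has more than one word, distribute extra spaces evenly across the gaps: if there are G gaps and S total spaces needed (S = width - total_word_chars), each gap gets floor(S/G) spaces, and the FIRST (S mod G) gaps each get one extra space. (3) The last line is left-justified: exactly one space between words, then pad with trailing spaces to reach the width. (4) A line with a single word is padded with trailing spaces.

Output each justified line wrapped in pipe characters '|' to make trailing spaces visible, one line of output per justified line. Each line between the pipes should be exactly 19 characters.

Answer: |journey   this  one|
|happy snow umbrella|
|importance  is  big|
|on    version   two|
|display  photograph|
|this   stone  laser|
|you in warm        |

Derivation:
Line 1: ['journey', 'this', 'one'] (min_width=16, slack=3)
Line 2: ['happy', 'snow', 'umbrella'] (min_width=19, slack=0)
Line 3: ['importance', 'is', 'big'] (min_width=17, slack=2)
Line 4: ['on', 'version', 'two'] (min_width=14, slack=5)
Line 5: ['display', 'photograph'] (min_width=18, slack=1)
Line 6: ['this', 'stone', 'laser'] (min_width=16, slack=3)
Line 7: ['you', 'in', 'warm'] (min_width=11, slack=8)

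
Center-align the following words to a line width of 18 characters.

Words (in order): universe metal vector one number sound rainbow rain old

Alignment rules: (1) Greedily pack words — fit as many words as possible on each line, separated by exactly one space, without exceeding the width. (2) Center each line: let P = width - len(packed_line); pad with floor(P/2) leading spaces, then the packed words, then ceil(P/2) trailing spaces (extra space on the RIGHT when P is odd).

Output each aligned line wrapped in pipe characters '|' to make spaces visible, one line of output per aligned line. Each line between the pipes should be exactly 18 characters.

Answer: |  universe metal  |
|vector one number |
|sound rainbow rain|
|       old        |

Derivation:
Line 1: ['universe', 'metal'] (min_width=14, slack=4)
Line 2: ['vector', 'one', 'number'] (min_width=17, slack=1)
Line 3: ['sound', 'rainbow', 'rain'] (min_width=18, slack=0)
Line 4: ['old'] (min_width=3, slack=15)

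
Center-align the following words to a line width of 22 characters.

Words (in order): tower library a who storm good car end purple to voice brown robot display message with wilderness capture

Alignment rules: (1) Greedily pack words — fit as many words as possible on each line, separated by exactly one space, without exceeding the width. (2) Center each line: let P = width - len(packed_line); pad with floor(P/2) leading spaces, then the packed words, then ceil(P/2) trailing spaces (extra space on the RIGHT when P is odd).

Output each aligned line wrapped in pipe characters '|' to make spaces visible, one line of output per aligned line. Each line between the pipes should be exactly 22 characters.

Line 1: ['tower', 'library', 'a', 'who'] (min_width=19, slack=3)
Line 2: ['storm', 'good', 'car', 'end'] (min_width=18, slack=4)
Line 3: ['purple', 'to', 'voice', 'brown'] (min_width=21, slack=1)
Line 4: ['robot', 'display', 'message'] (min_width=21, slack=1)
Line 5: ['with', 'wilderness'] (min_width=15, slack=7)
Line 6: ['capture'] (min_width=7, slack=15)

Answer: | tower library a who  |
|  storm good car end  |
|purple to voice brown |
|robot display message |
|   with wilderness    |
|       capture        |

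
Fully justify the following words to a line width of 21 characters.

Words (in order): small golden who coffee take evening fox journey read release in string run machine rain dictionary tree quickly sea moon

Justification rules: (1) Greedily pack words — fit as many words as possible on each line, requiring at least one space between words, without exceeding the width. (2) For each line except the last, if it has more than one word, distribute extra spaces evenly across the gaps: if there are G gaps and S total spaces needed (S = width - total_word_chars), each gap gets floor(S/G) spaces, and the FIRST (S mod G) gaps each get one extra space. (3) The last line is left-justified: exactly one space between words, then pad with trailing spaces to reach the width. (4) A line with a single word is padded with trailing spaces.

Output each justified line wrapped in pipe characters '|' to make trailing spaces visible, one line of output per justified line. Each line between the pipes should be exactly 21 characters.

Line 1: ['small', 'golden', 'who'] (min_width=16, slack=5)
Line 2: ['coffee', 'take', 'evening'] (min_width=19, slack=2)
Line 3: ['fox', 'journey', 'read'] (min_width=16, slack=5)
Line 4: ['release', 'in', 'string', 'run'] (min_width=21, slack=0)
Line 5: ['machine', 'rain'] (min_width=12, slack=9)
Line 6: ['dictionary', 'tree'] (min_width=15, slack=6)
Line 7: ['quickly', 'sea', 'moon'] (min_width=16, slack=5)

Answer: |small    golden   who|
|coffee  take  evening|
|fox    journey   read|
|release in string run|
|machine          rain|
|dictionary       tree|
|quickly sea moon     |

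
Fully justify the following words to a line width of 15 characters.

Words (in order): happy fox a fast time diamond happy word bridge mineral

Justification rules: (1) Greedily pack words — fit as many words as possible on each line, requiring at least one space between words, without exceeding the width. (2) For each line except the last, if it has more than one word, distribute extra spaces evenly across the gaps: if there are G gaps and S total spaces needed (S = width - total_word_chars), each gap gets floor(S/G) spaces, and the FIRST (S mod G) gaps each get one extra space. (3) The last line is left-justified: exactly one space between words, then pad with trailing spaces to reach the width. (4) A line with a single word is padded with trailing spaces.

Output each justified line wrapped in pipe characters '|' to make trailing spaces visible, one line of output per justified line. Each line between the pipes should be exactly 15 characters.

Answer: |happy   fox   a|
|fast       time|
|diamond   happy|
|word     bridge|
|mineral        |

Derivation:
Line 1: ['happy', 'fox', 'a'] (min_width=11, slack=4)
Line 2: ['fast', 'time'] (min_width=9, slack=6)
Line 3: ['diamond', 'happy'] (min_width=13, slack=2)
Line 4: ['word', 'bridge'] (min_width=11, slack=4)
Line 5: ['mineral'] (min_width=7, slack=8)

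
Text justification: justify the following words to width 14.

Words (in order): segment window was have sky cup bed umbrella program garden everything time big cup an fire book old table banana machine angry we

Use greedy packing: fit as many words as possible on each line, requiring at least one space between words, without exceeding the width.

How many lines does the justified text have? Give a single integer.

Answer: 11

Derivation:
Line 1: ['segment', 'window'] (min_width=14, slack=0)
Line 2: ['was', 'have', 'sky'] (min_width=12, slack=2)
Line 3: ['cup', 'bed'] (min_width=7, slack=7)
Line 4: ['umbrella'] (min_width=8, slack=6)
Line 5: ['program', 'garden'] (min_width=14, slack=0)
Line 6: ['everything'] (min_width=10, slack=4)
Line 7: ['time', 'big', 'cup'] (min_width=12, slack=2)
Line 8: ['an', 'fire', 'book'] (min_width=12, slack=2)
Line 9: ['old', 'table'] (min_width=9, slack=5)
Line 10: ['banana', 'machine'] (min_width=14, slack=0)
Line 11: ['angry', 'we'] (min_width=8, slack=6)
Total lines: 11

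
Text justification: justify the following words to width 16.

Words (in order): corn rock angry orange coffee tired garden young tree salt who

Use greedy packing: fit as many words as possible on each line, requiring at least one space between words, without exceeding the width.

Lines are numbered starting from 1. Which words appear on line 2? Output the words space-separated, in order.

Line 1: ['corn', 'rock', 'angry'] (min_width=15, slack=1)
Line 2: ['orange', 'coffee'] (min_width=13, slack=3)
Line 3: ['tired', 'garden'] (min_width=12, slack=4)
Line 4: ['young', 'tree', 'salt'] (min_width=15, slack=1)
Line 5: ['who'] (min_width=3, slack=13)

Answer: orange coffee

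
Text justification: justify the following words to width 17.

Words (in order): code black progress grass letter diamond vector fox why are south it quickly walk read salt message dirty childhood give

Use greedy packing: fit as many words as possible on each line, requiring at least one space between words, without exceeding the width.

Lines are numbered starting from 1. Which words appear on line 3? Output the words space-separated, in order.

Answer: letter diamond

Derivation:
Line 1: ['code', 'black'] (min_width=10, slack=7)
Line 2: ['progress', 'grass'] (min_width=14, slack=3)
Line 3: ['letter', 'diamond'] (min_width=14, slack=3)
Line 4: ['vector', 'fox', 'why'] (min_width=14, slack=3)
Line 5: ['are', 'south', 'it'] (min_width=12, slack=5)
Line 6: ['quickly', 'walk', 'read'] (min_width=17, slack=0)
Line 7: ['salt', 'message'] (min_width=12, slack=5)
Line 8: ['dirty', 'childhood'] (min_width=15, slack=2)
Line 9: ['give'] (min_width=4, slack=13)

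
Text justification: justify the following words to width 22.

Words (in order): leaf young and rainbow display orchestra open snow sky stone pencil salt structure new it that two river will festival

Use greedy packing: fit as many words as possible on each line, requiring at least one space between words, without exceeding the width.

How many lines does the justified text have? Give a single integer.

Answer: 6

Derivation:
Line 1: ['leaf', 'young', 'and', 'rainbow'] (min_width=22, slack=0)
Line 2: ['display', 'orchestra', 'open'] (min_width=22, slack=0)
Line 3: ['snow', 'sky', 'stone', 'pencil'] (min_width=21, slack=1)
Line 4: ['salt', 'structure', 'new', 'it'] (min_width=21, slack=1)
Line 5: ['that', 'two', 'river', 'will'] (min_width=19, slack=3)
Line 6: ['festival'] (min_width=8, slack=14)
Total lines: 6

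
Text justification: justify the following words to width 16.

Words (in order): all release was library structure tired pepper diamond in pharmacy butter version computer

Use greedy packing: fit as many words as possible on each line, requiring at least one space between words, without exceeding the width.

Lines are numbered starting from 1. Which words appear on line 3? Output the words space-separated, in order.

Line 1: ['all', 'release', 'was'] (min_width=15, slack=1)
Line 2: ['library'] (min_width=7, slack=9)
Line 3: ['structure', 'tired'] (min_width=15, slack=1)
Line 4: ['pepper', 'diamond'] (min_width=14, slack=2)
Line 5: ['in', 'pharmacy'] (min_width=11, slack=5)
Line 6: ['butter', 'version'] (min_width=14, slack=2)
Line 7: ['computer'] (min_width=8, slack=8)

Answer: structure tired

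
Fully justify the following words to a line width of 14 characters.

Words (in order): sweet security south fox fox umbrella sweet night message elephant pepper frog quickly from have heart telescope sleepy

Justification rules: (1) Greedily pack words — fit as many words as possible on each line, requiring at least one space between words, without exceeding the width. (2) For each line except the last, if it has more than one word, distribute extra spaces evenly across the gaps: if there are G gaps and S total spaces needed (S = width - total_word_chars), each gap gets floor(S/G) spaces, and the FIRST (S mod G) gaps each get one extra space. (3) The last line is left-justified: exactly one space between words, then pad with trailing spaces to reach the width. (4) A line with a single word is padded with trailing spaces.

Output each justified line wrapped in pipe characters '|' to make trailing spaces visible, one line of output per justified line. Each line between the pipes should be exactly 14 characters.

Answer: |sweet security|
|south  fox fox|
|umbrella sweet|
|night  message|
|elephant      |
|pepper    frog|
|quickly   from|
|have     heart|
|telescope     |
|sleepy        |

Derivation:
Line 1: ['sweet', 'security'] (min_width=14, slack=0)
Line 2: ['south', 'fox', 'fox'] (min_width=13, slack=1)
Line 3: ['umbrella', 'sweet'] (min_width=14, slack=0)
Line 4: ['night', 'message'] (min_width=13, slack=1)
Line 5: ['elephant'] (min_width=8, slack=6)
Line 6: ['pepper', 'frog'] (min_width=11, slack=3)
Line 7: ['quickly', 'from'] (min_width=12, slack=2)
Line 8: ['have', 'heart'] (min_width=10, slack=4)
Line 9: ['telescope'] (min_width=9, slack=5)
Line 10: ['sleepy'] (min_width=6, slack=8)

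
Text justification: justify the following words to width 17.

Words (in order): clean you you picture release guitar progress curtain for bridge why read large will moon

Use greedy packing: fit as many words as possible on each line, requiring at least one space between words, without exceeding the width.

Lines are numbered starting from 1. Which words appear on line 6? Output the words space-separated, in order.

Answer: large will moon

Derivation:
Line 1: ['clean', 'you', 'you'] (min_width=13, slack=4)
Line 2: ['picture', 'release'] (min_width=15, slack=2)
Line 3: ['guitar', 'progress'] (min_width=15, slack=2)
Line 4: ['curtain', 'for'] (min_width=11, slack=6)
Line 5: ['bridge', 'why', 'read'] (min_width=15, slack=2)
Line 6: ['large', 'will', 'moon'] (min_width=15, slack=2)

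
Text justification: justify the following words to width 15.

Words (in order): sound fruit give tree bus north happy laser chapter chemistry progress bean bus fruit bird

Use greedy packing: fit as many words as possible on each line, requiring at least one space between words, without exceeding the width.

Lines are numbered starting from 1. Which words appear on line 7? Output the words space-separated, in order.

Line 1: ['sound', 'fruit'] (min_width=11, slack=4)
Line 2: ['give', 'tree', 'bus'] (min_width=13, slack=2)
Line 3: ['north', 'happy'] (min_width=11, slack=4)
Line 4: ['laser', 'chapter'] (min_width=13, slack=2)
Line 5: ['chemistry'] (min_width=9, slack=6)
Line 6: ['progress', 'bean'] (min_width=13, slack=2)
Line 7: ['bus', 'fruit', 'bird'] (min_width=14, slack=1)

Answer: bus fruit bird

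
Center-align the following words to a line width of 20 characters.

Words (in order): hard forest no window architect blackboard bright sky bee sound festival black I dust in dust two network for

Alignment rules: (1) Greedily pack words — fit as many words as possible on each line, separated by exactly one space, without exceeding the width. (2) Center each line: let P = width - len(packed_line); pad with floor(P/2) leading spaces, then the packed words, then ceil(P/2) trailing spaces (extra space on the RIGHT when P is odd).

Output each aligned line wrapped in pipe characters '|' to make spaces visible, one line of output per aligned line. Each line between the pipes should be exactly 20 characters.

Answer: |   hard forest no   |
|  window architect  |
| blackboard bright  |
|   sky bee sound    |
|  festival black I  |
|  dust in dust two  |
|    network for     |

Derivation:
Line 1: ['hard', 'forest', 'no'] (min_width=14, slack=6)
Line 2: ['window', 'architect'] (min_width=16, slack=4)
Line 3: ['blackboard', 'bright'] (min_width=17, slack=3)
Line 4: ['sky', 'bee', 'sound'] (min_width=13, slack=7)
Line 5: ['festival', 'black', 'I'] (min_width=16, slack=4)
Line 6: ['dust', 'in', 'dust', 'two'] (min_width=16, slack=4)
Line 7: ['network', 'for'] (min_width=11, slack=9)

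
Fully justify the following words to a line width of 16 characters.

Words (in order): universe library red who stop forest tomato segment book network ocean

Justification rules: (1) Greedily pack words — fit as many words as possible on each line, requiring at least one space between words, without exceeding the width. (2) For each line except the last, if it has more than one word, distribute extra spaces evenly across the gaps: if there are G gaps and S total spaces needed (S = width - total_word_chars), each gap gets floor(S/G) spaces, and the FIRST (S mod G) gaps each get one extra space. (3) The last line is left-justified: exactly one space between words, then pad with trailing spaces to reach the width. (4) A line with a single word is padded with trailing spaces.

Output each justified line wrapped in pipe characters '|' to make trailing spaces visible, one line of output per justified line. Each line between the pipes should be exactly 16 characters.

Answer: |universe library|
|red   who   stop|
|forest    tomato|
|segment     book|
|network ocean   |

Derivation:
Line 1: ['universe', 'library'] (min_width=16, slack=0)
Line 2: ['red', 'who', 'stop'] (min_width=12, slack=4)
Line 3: ['forest', 'tomato'] (min_width=13, slack=3)
Line 4: ['segment', 'book'] (min_width=12, slack=4)
Line 5: ['network', 'ocean'] (min_width=13, slack=3)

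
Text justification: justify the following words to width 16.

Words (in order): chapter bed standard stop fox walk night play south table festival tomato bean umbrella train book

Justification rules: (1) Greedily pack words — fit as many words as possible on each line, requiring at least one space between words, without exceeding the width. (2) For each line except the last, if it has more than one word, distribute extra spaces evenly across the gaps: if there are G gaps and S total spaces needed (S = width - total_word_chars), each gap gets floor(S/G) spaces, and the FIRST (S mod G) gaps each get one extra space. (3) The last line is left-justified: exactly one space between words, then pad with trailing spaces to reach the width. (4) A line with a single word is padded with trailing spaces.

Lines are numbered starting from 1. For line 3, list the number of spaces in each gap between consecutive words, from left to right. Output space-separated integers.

Line 1: ['chapter', 'bed'] (min_width=11, slack=5)
Line 2: ['standard', 'stop'] (min_width=13, slack=3)
Line 3: ['fox', 'walk', 'night'] (min_width=14, slack=2)
Line 4: ['play', 'south', 'table'] (min_width=16, slack=0)
Line 5: ['festival', 'tomato'] (min_width=15, slack=1)
Line 6: ['bean', 'umbrella'] (min_width=13, slack=3)
Line 7: ['train', 'book'] (min_width=10, slack=6)

Answer: 2 2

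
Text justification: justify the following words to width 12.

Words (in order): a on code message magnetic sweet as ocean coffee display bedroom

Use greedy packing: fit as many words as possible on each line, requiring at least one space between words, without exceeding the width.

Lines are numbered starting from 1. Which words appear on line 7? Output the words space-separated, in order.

Line 1: ['a', 'on', 'code'] (min_width=9, slack=3)
Line 2: ['message'] (min_width=7, slack=5)
Line 3: ['magnetic'] (min_width=8, slack=4)
Line 4: ['sweet', 'as'] (min_width=8, slack=4)
Line 5: ['ocean', 'coffee'] (min_width=12, slack=0)
Line 6: ['display'] (min_width=7, slack=5)
Line 7: ['bedroom'] (min_width=7, slack=5)

Answer: bedroom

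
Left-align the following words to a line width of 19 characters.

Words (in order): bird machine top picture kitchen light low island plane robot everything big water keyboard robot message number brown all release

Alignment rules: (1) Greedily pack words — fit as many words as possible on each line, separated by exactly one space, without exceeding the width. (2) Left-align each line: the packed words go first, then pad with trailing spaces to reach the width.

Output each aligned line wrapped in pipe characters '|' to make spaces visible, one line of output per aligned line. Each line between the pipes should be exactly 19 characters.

Line 1: ['bird', 'machine', 'top'] (min_width=16, slack=3)
Line 2: ['picture', 'kitchen'] (min_width=15, slack=4)
Line 3: ['light', 'low', 'island'] (min_width=16, slack=3)
Line 4: ['plane', 'robot'] (min_width=11, slack=8)
Line 5: ['everything', 'big'] (min_width=14, slack=5)
Line 6: ['water', 'keyboard'] (min_width=14, slack=5)
Line 7: ['robot', 'message'] (min_width=13, slack=6)
Line 8: ['number', 'brown', 'all'] (min_width=16, slack=3)
Line 9: ['release'] (min_width=7, slack=12)

Answer: |bird machine top   |
|picture kitchen    |
|light low island   |
|plane robot        |
|everything big     |
|water keyboard     |
|robot message      |
|number brown all   |
|release            |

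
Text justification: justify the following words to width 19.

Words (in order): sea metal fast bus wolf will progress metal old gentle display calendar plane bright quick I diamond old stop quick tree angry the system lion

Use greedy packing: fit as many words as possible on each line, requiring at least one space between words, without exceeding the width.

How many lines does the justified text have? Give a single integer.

Line 1: ['sea', 'metal', 'fast', 'bus'] (min_width=18, slack=1)
Line 2: ['wolf', 'will', 'progress'] (min_width=18, slack=1)
Line 3: ['metal', 'old', 'gentle'] (min_width=16, slack=3)
Line 4: ['display', 'calendar'] (min_width=16, slack=3)
Line 5: ['plane', 'bright', 'quick'] (min_width=18, slack=1)
Line 6: ['I', 'diamond', 'old', 'stop'] (min_width=18, slack=1)
Line 7: ['quick', 'tree', 'angry'] (min_width=16, slack=3)
Line 8: ['the', 'system', 'lion'] (min_width=15, slack=4)
Total lines: 8

Answer: 8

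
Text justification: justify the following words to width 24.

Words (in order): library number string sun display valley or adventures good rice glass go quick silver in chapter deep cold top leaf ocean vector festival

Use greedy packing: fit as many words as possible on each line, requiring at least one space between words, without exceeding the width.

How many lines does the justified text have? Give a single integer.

Line 1: ['library', 'number', 'string'] (min_width=21, slack=3)
Line 2: ['sun', 'display', 'valley', 'or'] (min_width=21, slack=3)
Line 3: ['adventures', 'good', 'rice'] (min_width=20, slack=4)
Line 4: ['glass', 'go', 'quick', 'silver', 'in'] (min_width=24, slack=0)
Line 5: ['chapter', 'deep', 'cold', 'top'] (min_width=21, slack=3)
Line 6: ['leaf', 'ocean', 'vector'] (min_width=17, slack=7)
Line 7: ['festival'] (min_width=8, slack=16)
Total lines: 7

Answer: 7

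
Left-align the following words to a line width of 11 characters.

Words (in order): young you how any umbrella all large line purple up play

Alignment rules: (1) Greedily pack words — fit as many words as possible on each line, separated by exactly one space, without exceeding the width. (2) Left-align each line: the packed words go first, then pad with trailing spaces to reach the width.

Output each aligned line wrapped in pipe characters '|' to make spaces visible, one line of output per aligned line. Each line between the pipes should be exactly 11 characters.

Line 1: ['young', 'you'] (min_width=9, slack=2)
Line 2: ['how', 'any'] (min_width=7, slack=4)
Line 3: ['umbrella'] (min_width=8, slack=3)
Line 4: ['all', 'large'] (min_width=9, slack=2)
Line 5: ['line', 'purple'] (min_width=11, slack=0)
Line 6: ['up', 'play'] (min_width=7, slack=4)

Answer: |young you  |
|how any    |
|umbrella   |
|all large  |
|line purple|
|up play    |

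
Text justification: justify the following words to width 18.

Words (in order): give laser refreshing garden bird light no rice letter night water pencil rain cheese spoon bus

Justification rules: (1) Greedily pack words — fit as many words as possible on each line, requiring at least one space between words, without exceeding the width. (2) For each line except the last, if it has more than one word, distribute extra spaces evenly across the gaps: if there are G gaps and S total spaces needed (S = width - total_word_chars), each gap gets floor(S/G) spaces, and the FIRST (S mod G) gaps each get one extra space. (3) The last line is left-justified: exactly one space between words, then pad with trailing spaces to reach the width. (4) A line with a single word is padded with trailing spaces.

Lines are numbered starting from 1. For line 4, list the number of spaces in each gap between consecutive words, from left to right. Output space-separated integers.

Answer: 1 1

Derivation:
Line 1: ['give', 'laser'] (min_width=10, slack=8)
Line 2: ['refreshing', 'garden'] (min_width=17, slack=1)
Line 3: ['bird', 'light', 'no', 'rice'] (min_width=18, slack=0)
Line 4: ['letter', 'night', 'water'] (min_width=18, slack=0)
Line 5: ['pencil', 'rain', 'cheese'] (min_width=18, slack=0)
Line 6: ['spoon', 'bus'] (min_width=9, slack=9)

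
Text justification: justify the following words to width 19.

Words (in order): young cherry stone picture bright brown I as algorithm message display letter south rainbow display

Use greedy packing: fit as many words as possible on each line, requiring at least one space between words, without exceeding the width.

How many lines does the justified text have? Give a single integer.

Line 1: ['young', 'cherry', 'stone'] (min_width=18, slack=1)
Line 2: ['picture', 'bright'] (min_width=14, slack=5)
Line 3: ['brown', 'I', 'as'] (min_width=10, slack=9)
Line 4: ['algorithm', 'message'] (min_width=17, slack=2)
Line 5: ['display', 'letter'] (min_width=14, slack=5)
Line 6: ['south', 'rainbow'] (min_width=13, slack=6)
Line 7: ['display'] (min_width=7, slack=12)
Total lines: 7

Answer: 7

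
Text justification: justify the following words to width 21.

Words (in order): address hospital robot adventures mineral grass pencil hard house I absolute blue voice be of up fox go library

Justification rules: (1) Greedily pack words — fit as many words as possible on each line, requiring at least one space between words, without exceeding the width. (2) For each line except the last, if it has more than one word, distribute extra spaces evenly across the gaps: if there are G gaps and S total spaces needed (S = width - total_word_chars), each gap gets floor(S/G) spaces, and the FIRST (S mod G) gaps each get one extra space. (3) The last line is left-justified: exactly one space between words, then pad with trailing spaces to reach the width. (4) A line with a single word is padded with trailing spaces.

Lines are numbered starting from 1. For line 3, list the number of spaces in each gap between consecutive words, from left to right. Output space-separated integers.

Answer: 2 1

Derivation:
Line 1: ['address', 'hospital'] (min_width=16, slack=5)
Line 2: ['robot', 'adventures'] (min_width=16, slack=5)
Line 3: ['mineral', 'grass', 'pencil'] (min_width=20, slack=1)
Line 4: ['hard', 'house', 'I', 'absolute'] (min_width=21, slack=0)
Line 5: ['blue', 'voice', 'be', 'of', 'up'] (min_width=19, slack=2)
Line 6: ['fox', 'go', 'library'] (min_width=14, slack=7)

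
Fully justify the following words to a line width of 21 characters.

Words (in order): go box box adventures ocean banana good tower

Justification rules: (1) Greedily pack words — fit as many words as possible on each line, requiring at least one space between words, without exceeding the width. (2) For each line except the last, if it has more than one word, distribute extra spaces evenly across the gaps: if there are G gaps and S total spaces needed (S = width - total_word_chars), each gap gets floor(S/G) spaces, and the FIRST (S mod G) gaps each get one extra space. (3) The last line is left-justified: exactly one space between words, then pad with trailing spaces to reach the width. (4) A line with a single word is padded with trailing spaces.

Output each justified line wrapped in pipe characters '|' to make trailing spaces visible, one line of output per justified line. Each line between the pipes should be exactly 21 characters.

Answer: |go box box adventures|
|ocean   banana   good|
|tower                |

Derivation:
Line 1: ['go', 'box', 'box', 'adventures'] (min_width=21, slack=0)
Line 2: ['ocean', 'banana', 'good'] (min_width=17, slack=4)
Line 3: ['tower'] (min_width=5, slack=16)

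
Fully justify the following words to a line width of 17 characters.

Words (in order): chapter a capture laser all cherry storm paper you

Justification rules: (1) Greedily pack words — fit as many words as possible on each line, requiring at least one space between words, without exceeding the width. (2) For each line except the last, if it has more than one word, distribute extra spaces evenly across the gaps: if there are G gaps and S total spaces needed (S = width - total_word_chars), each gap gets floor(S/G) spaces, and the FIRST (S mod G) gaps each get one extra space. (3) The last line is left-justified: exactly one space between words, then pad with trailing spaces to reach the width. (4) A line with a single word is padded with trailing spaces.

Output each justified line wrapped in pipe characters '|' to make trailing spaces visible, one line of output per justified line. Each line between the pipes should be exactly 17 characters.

Line 1: ['chapter', 'a', 'capture'] (min_width=17, slack=0)
Line 2: ['laser', 'all', 'cherry'] (min_width=16, slack=1)
Line 3: ['storm', 'paper', 'you'] (min_width=15, slack=2)

Answer: |chapter a capture|
|laser  all cherry|
|storm paper you  |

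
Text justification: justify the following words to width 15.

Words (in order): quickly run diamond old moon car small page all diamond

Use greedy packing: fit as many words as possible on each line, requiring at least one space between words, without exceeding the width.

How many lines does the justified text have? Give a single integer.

Answer: 5

Derivation:
Line 1: ['quickly', 'run'] (min_width=11, slack=4)
Line 2: ['diamond', 'old'] (min_width=11, slack=4)
Line 3: ['moon', 'car', 'small'] (min_width=14, slack=1)
Line 4: ['page', 'all'] (min_width=8, slack=7)
Line 5: ['diamond'] (min_width=7, slack=8)
Total lines: 5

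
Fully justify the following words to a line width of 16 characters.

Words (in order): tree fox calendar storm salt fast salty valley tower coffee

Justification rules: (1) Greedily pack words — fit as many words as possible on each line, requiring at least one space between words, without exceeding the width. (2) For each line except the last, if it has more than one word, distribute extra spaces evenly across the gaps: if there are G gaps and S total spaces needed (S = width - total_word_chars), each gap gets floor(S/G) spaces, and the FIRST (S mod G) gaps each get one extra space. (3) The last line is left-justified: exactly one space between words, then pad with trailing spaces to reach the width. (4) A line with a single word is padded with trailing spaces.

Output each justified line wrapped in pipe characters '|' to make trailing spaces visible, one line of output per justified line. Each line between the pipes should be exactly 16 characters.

Answer: |tree         fox|
|calendar   storm|
|salt  fast salty|
|valley     tower|
|coffee          |

Derivation:
Line 1: ['tree', 'fox'] (min_width=8, slack=8)
Line 2: ['calendar', 'storm'] (min_width=14, slack=2)
Line 3: ['salt', 'fast', 'salty'] (min_width=15, slack=1)
Line 4: ['valley', 'tower'] (min_width=12, slack=4)
Line 5: ['coffee'] (min_width=6, slack=10)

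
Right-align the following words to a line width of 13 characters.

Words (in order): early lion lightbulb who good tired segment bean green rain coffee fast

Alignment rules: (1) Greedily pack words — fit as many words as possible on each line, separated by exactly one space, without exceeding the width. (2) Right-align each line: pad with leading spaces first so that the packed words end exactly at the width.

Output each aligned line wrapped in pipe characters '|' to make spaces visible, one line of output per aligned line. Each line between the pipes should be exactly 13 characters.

Line 1: ['early', 'lion'] (min_width=10, slack=3)
Line 2: ['lightbulb', 'who'] (min_width=13, slack=0)
Line 3: ['good', 'tired'] (min_width=10, slack=3)
Line 4: ['segment', 'bean'] (min_width=12, slack=1)
Line 5: ['green', 'rain'] (min_width=10, slack=3)
Line 6: ['coffee', 'fast'] (min_width=11, slack=2)

Answer: |   early lion|
|lightbulb who|
|   good tired|
| segment bean|
|   green rain|
|  coffee fast|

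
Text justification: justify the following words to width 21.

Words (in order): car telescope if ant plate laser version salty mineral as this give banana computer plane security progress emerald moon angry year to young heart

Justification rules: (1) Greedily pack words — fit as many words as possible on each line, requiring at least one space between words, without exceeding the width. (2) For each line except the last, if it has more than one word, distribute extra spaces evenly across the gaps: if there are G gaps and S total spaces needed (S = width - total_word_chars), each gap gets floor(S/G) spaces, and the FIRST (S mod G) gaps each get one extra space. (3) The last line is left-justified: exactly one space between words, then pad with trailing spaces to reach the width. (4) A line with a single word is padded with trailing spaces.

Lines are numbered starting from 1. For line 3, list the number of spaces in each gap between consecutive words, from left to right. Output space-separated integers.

Answer: 1 1 1

Derivation:
Line 1: ['car', 'telescope', 'if', 'ant'] (min_width=20, slack=1)
Line 2: ['plate', 'laser', 'version'] (min_width=19, slack=2)
Line 3: ['salty', 'mineral', 'as', 'this'] (min_width=21, slack=0)
Line 4: ['give', 'banana', 'computer'] (min_width=20, slack=1)
Line 5: ['plane', 'security'] (min_width=14, slack=7)
Line 6: ['progress', 'emerald', 'moon'] (min_width=21, slack=0)
Line 7: ['angry', 'year', 'to', 'young'] (min_width=19, slack=2)
Line 8: ['heart'] (min_width=5, slack=16)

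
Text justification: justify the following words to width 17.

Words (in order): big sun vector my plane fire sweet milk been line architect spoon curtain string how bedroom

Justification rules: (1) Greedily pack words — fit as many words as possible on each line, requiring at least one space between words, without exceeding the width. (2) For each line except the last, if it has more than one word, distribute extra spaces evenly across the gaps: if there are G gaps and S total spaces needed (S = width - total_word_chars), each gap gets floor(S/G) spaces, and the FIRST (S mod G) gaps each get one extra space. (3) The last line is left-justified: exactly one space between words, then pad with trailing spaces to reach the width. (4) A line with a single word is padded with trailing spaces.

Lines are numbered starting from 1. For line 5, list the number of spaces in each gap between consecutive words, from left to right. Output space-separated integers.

Answer: 4

Derivation:
Line 1: ['big', 'sun', 'vector', 'my'] (min_width=17, slack=0)
Line 2: ['plane', 'fire', 'sweet'] (min_width=16, slack=1)
Line 3: ['milk', 'been', 'line'] (min_width=14, slack=3)
Line 4: ['architect', 'spoon'] (min_width=15, slack=2)
Line 5: ['curtain', 'string'] (min_width=14, slack=3)
Line 6: ['how', 'bedroom'] (min_width=11, slack=6)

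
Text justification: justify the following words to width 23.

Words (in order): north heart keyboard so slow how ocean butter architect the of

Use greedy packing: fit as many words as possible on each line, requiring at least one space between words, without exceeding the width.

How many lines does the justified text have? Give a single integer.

Line 1: ['north', 'heart', 'keyboard', 'so'] (min_width=23, slack=0)
Line 2: ['slow', 'how', 'ocean', 'butter'] (min_width=21, slack=2)
Line 3: ['architect', 'the', 'of'] (min_width=16, slack=7)
Total lines: 3

Answer: 3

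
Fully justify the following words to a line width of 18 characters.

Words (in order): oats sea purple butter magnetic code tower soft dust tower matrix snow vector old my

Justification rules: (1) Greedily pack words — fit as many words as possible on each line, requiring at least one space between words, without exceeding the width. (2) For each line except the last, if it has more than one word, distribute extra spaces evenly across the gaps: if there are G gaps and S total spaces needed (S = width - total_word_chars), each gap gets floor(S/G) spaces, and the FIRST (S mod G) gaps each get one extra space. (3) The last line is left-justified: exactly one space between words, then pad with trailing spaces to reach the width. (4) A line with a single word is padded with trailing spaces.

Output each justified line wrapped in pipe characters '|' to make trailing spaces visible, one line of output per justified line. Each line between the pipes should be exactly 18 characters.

Line 1: ['oats', 'sea', 'purple'] (min_width=15, slack=3)
Line 2: ['butter', 'magnetic'] (min_width=15, slack=3)
Line 3: ['code', 'tower', 'soft'] (min_width=15, slack=3)
Line 4: ['dust', 'tower', 'matrix'] (min_width=17, slack=1)
Line 5: ['snow', 'vector', 'old', 'my'] (min_width=18, slack=0)

Answer: |oats   sea  purple|
|butter    magnetic|
|code   tower  soft|
|dust  tower matrix|
|snow vector old my|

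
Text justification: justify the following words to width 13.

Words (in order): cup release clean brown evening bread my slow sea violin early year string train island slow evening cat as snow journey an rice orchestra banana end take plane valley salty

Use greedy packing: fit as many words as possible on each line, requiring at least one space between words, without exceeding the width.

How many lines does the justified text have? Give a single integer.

Answer: 15

Derivation:
Line 1: ['cup', 'release'] (min_width=11, slack=2)
Line 2: ['clean', 'brown'] (min_width=11, slack=2)
Line 3: ['evening', 'bread'] (min_width=13, slack=0)
Line 4: ['my', 'slow', 'sea'] (min_width=11, slack=2)
Line 5: ['violin', 'early'] (min_width=12, slack=1)
Line 6: ['year', 'string'] (min_width=11, slack=2)
Line 7: ['train', 'island'] (min_width=12, slack=1)
Line 8: ['slow', 'evening'] (min_width=12, slack=1)
Line 9: ['cat', 'as', 'snow'] (min_width=11, slack=2)
Line 10: ['journey', 'an'] (min_width=10, slack=3)
Line 11: ['rice'] (min_width=4, slack=9)
Line 12: ['orchestra'] (min_width=9, slack=4)
Line 13: ['banana', 'end'] (min_width=10, slack=3)
Line 14: ['take', 'plane'] (min_width=10, slack=3)
Line 15: ['valley', 'salty'] (min_width=12, slack=1)
Total lines: 15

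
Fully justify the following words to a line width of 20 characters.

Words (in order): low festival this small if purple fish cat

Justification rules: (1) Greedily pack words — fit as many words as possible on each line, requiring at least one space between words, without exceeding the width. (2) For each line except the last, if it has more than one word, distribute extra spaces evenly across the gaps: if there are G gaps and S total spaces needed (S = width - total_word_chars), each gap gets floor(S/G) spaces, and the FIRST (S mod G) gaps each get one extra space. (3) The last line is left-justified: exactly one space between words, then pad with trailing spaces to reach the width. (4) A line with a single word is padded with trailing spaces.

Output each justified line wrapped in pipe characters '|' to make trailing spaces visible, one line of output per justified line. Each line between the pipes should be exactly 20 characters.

Line 1: ['low', 'festival', 'this'] (min_width=17, slack=3)
Line 2: ['small', 'if', 'purple', 'fish'] (min_width=20, slack=0)
Line 3: ['cat'] (min_width=3, slack=17)

Answer: |low   festival  this|
|small if purple fish|
|cat                 |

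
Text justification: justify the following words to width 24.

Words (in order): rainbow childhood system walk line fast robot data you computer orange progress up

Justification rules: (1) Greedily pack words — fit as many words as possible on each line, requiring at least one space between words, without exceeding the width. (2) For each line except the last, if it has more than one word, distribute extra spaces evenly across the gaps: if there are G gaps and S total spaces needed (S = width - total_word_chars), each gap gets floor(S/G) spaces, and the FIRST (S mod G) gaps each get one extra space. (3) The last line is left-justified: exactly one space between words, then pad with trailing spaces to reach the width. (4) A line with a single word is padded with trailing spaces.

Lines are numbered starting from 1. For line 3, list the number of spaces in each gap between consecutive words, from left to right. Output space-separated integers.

Line 1: ['rainbow', 'childhood', 'system'] (min_width=24, slack=0)
Line 2: ['walk', 'line', 'fast', 'robot'] (min_width=20, slack=4)
Line 3: ['data', 'you', 'computer', 'orange'] (min_width=24, slack=0)
Line 4: ['progress', 'up'] (min_width=11, slack=13)

Answer: 1 1 1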